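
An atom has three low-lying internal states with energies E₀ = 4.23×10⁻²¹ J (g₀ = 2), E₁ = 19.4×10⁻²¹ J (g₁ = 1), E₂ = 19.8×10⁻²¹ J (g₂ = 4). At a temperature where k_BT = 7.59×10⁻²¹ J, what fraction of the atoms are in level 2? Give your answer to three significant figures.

Eᵢ/kT = 0.55731, 2.5560, 2.6087.
Z = Σ gᵢe^(−Eᵢ/kT) = 2·e^(−0.55731) + 1·e^(−2.5560) + 4·e^(−2.6087) = 1.1455 + 0.077615 + 0.29452 = 1.5176.
P₂ = g₂ e^(−E₂/kT) / Z = 0.29452/1.5176 = 0.194.

0.194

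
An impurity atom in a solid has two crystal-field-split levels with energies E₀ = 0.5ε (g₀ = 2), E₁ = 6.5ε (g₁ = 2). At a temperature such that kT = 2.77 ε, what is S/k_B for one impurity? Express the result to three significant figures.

Eᵢ/kT = 0.18051, 2.3466.
Z = Σ gᵢe^(−Eᵢ/kT) = 2·e^(−0.18051) + 2·e^(−2.3466) = 1.6697 + 0.19139 = 1.8611.
⟨E⟩ = Σ EᵢPᵢ = 1.1170 ε.
S/k_B = ln Z + ⟨E⟩/kT = ln(1.8611) + 1.1170/2.77 = 0.62117 + 0.40325 = 1.02.

1.02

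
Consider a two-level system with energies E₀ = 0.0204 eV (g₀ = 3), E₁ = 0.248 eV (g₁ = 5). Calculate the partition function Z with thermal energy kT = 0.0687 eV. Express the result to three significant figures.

Z = 2.36

Eᵢ/kT = 0.29694, 3.6099.
Z = Σ gᵢe^(−Eᵢ/kT) = 3·e^(−0.29694) + 5·e^(−3.6099) = 2.2293 + 0.13527 = 2.3646.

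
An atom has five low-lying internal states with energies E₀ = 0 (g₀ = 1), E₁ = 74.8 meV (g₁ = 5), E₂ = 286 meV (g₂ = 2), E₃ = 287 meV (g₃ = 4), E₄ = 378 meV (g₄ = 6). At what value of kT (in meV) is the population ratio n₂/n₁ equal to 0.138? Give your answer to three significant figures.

198 meV

n₂/n₁ = (g₂/g₁) exp[−(E₂−E₁)/kT] = 0.138.
⇒ (E₂−E₁)/kT = ln((2/5)/0.138) = ln(2.8986) = 1.0642.
kT = 211.2 meV / 1.0642 = 198 meV.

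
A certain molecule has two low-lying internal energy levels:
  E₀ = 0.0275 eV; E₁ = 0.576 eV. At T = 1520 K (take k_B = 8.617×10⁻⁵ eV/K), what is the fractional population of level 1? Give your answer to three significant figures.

k_BT = 8.617×10⁻⁵ × 1520 K = 0.13098 eV.
Eᵢ/kT = 0.20996, 4.3976.
Z = Σ e^(−Eᵢ/kT) = e^(−0.20996) + e^(−4.3976) = 0.81062 + 0.012307 = 0.82293.
P₁ = e^(−E₁/kT) / Z = 0.012307/0.82293 = 0.0150.

0.0150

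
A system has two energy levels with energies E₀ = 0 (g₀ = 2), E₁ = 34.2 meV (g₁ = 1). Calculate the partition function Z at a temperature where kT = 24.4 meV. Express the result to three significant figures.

Z = 2.25

Eᵢ/kT = 0, 1.4016.
Z = Σ gᵢe^(−Eᵢ/kT) = 2·e^(−0) + 1·e^(−1.4016) = 2.0000 + 0.24620 = 2.2462.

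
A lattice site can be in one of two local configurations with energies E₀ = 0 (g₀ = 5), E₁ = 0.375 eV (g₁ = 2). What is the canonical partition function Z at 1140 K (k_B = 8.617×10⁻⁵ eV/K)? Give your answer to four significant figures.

Z = 5.044

k_BT = 8.617×10⁻⁵ × 1140 K = 0.0982338 eV.
Eᵢ/kT = 0, 3.81742.
Z = Σ gᵢe^(−Eᵢ/kT) = 5·e^(−0) + 2·e^(−3.81742) = 5.00000 + 0.0439689 = 5.04397.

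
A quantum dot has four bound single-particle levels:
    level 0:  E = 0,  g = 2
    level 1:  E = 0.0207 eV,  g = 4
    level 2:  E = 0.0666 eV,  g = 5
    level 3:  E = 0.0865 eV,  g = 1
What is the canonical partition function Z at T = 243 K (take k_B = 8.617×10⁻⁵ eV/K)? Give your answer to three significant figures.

Z = 3.71

k_BT = 8.617×10⁻⁵ × 243 K = 0.020939 eV.
Eᵢ/kT = 0, 0.98859, 3.1807, 4.1310.
Z = Σ gᵢe^(−Eᵢ/kT) = 2·e^(−0) + 4·e^(−0.98859) + 5·e^(−3.1807) + 1·e^(−4.1310) = 2.0000 + 1.4884 + 0.20778 + 0.016067 = 3.7122.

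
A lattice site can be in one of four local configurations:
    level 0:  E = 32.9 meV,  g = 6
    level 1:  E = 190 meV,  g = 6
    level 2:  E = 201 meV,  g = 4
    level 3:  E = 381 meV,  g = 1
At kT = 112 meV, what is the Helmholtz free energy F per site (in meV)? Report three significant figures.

Eᵢ/kT = 0.29375, 1.6964, 1.7946, 3.4018.
Z = Σ gᵢe^(−Eᵢ/kT) = 6·e^(−0.29375) + 6·e^(−1.6964) + 4·e^(−1.7946) + 1·e^(−3.4018) = 4.4728 + 1.1001 + 0.66478 + 0.033313 = 6.2710.
F = −kT ln Z = −112 × ln(6.2710) = −112 × 1.8359 = -206 meV.

-206 meV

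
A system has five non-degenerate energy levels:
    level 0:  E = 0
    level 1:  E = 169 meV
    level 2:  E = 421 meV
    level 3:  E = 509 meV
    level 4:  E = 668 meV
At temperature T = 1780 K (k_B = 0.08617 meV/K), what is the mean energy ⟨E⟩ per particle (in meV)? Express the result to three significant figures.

k_BT = 0.08617 × 1780 K = 153.38 meV.
Eᵢ/kT = 0, 1.1018, 2.7448, 3.3186, 4.3552.
Z = Σ e^(−Eᵢ/kT) = e^(−0) + e^(−1.1018) + e^(−2.7448) + e^(−3.3186) + e^(−4.3552) = 1.0000 + 0.33227 + 0.064261 + 0.036203 + 0.012840 = 1.4456.
⟨E⟩ = Σ Eᵢ e^(−Eᵢ/kT) / Z = (0·1.0000 + 169·0.33227 + 421·0.064261 + 509·0.036203 + 668·0.012840) / 1.4456 = 76.2 meV.

76.2 meV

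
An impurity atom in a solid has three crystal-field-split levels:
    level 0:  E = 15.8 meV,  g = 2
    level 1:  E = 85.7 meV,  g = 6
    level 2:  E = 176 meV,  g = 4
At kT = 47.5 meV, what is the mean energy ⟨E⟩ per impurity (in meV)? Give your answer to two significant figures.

Eᵢ/kT = 0.3326, 1.804, 3.705.
Z = Σ gᵢe^(−Eᵢ/kT) = 2·e^(−0.3326) + 6·e^(−1.804) + 4·e^(−3.705) = 1.434 + 0.9878 + 0.09840 = 2.520.
⟨E⟩ = Σ Eᵢ gᵢe^(−Eᵢ/kT) / Z = (15.8·1.434 + 85.7·0.9878 + 176·0.09840) / 2.520 = 49 meV.

49 meV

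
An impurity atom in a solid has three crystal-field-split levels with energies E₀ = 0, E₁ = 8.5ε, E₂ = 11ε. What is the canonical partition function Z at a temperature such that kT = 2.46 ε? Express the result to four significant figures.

Z = 1.043

Eᵢ/kT = 0, 3.45528, 4.47154.
Z = Σ e^(−Eᵢ/kT) = e^(−0) + e^(−3.45528) + e^(−4.47154) = 1.00000 + 0.0315785 + 0.0114297 = 1.04301.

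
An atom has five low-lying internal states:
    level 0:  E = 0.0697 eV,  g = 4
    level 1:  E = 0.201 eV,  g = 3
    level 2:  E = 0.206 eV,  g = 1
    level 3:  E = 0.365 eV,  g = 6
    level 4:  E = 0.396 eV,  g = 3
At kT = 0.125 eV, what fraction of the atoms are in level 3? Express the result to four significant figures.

Eᵢ/kT = 0.557600, 1.60800, 1.64800, 2.92000, 3.16800.
Z = Σ gᵢe^(−Eᵢ/kT) = 4·e^(−0.557600) + 3·e^(−1.60800) + 1·e^(−1.64800) + 6·e^(−2.92000) + 3·e^(−3.16800) = 2.29033 + 0.600863 + 0.192434 + 0.323602 + 0.126263 = 3.53349.
P₃ = g₃ e^(−E₃/kT) / Z = 0.323602/3.53349 = 0.09158.

0.09158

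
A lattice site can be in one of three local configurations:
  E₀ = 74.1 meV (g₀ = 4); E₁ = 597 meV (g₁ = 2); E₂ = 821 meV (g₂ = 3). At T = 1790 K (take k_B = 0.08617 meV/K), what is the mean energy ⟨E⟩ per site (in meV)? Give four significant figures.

k_BT = 0.08617 × 1790 K = 154.244 meV.
Eᵢ/kT = 0.480408, 3.87049, 5.32274.
Z = Σ gᵢe^(−Eᵢ/kT) = 4·e^(−0.480408) + 2·e^(−3.87049) + 3·e^(−5.32274) = 2.47412 + 0.0416963 + 0.0146381 = 2.53045.
⟨E⟩ = Σ Eᵢ gᵢe^(−Eᵢ/kT) / Z = (74.1·2.47412 + 597·0.0416963 + 821·0.0146381) / 2.53045 = 87.04 meV.

87.04 meV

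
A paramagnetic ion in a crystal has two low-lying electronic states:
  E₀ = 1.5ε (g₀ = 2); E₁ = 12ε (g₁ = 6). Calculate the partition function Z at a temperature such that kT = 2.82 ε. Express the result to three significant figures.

Z = 1.26

Eᵢ/kT = 0.53191, 4.2553.
Z = Σ gᵢe^(−Eᵢ/kT) = 2·e^(−0.53191) + 6·e^(−4.2553) = 1.1750 + 0.085133 = 1.2601.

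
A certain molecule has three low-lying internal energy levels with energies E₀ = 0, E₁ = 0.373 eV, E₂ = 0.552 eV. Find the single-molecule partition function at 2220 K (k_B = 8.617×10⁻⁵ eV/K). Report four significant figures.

k_BT = 8.617×10⁻⁵ × 2220 K = 0.191297 eV.
Eᵢ/kT = 0, 1.94985, 2.88557.
Z = Σ e^(−Eᵢ/kT) = e^(−0) + e^(−1.94985) + e^(−2.88557) = 1.00000 + 0.142295 + 0.0558230 = 1.19812.

Z = 1.198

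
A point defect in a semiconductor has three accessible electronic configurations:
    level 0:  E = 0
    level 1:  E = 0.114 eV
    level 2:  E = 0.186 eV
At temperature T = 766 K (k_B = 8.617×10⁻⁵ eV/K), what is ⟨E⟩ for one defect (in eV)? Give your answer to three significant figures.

k_BT = 8.617×10⁻⁵ × 766 K = 0.066006 eV.
Eᵢ/kT = 0, 1.7271, 2.8179.
Z = Σ e^(−Eᵢ/kT) = e^(−0) + e^(−1.7271) + e^(−2.8179) = 1.0000 + 0.17780 + 0.059731 = 1.2375.
⟨E⟩ = Σ Eᵢ e^(−Eᵢ/kT) / Z = (0·1.0000 + 0.114·0.17780 + 0.186·0.059731) / 1.2375 = 0.0254 eV.

0.0254 eV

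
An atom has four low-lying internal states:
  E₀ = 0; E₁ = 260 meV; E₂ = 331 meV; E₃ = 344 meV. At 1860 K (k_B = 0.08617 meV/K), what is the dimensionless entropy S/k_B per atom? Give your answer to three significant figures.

k_BT = 0.08617 × 1860 K = 160.28 meV.
Eᵢ/kT = 0, 1.6222, 2.0651, 2.1462.
Z = Σ e^(−Eᵢ/kT) = e^(−0) + e^(−1.6222) + e^(−2.0651) + e^(−2.1462) = 1.0000 + 0.19746 + 0.12681 + 0.11693 = 1.4412.
⟨E⟩ = Σ EᵢPᵢ = 92.657 meV.
S/k_B = ln Z + ⟨E⟩/kT = ln(1.4412) + 92.657/160.28 = 0.36548 + 0.57809 = 0.944.

0.944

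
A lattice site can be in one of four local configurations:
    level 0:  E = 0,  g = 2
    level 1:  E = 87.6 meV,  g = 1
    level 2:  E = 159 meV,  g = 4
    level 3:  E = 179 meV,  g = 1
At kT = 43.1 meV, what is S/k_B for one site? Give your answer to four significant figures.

Eᵢ/kT = 0, 2.03248, 3.68910, 4.15313.
Z = Σ gᵢe^(−Eᵢ/kT) = 2·e^(−0) + 1·e^(−2.03248) + 4·e^(−3.68910) + 1·e^(−4.15313) = 2.00000 + 0.131010 + 0.0999779 + 0.0157152 = 2.24670.
⟨E⟩ = Σ EᵢPᵢ = 13.4357 meV.
S/k_B = ln Z + ⟨E⟩/kT = ln(2.24670) + 13.4357/43.1 = 0.809462 + 0.311733 = 1.121.

1.121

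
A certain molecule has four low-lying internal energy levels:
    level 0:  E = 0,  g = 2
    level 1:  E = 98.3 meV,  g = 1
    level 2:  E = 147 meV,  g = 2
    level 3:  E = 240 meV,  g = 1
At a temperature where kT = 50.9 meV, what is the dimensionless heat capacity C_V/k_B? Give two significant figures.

Eᵢ/kT = 0, 1.931, 2.888, 4.715.
Z = Σ gᵢe^(−Eᵢ/kT) = 2·e^(−0) + 1·e^(−1.931) + 2·e^(−2.888) + 1·e^(−4.715) = 2.000 + 0.1450 + 0.1114 + 0.008960 = 2.265.
⟨E⟩ = 14.47 meV, ⟨E²⟩ = 1909 meV².
C_V/k_B = (⟨E²⟩ − ⟨E⟩²)/(kT)² = (1909 − 209.4)/2591 = 0.66.

0.66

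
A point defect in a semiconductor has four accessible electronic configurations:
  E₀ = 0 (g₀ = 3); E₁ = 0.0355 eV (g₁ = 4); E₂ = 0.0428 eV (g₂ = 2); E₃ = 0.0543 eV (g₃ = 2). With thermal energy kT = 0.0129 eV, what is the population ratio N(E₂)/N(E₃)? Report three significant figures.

2.44

n₂/n₃ = (g₂/g₃) exp[−(E₂−E₃)/kT] = (2/2) × exp(−(-0.0115 eV)/(0.0129 eV)) = (2/2) × exp(0.89147) = 2.44.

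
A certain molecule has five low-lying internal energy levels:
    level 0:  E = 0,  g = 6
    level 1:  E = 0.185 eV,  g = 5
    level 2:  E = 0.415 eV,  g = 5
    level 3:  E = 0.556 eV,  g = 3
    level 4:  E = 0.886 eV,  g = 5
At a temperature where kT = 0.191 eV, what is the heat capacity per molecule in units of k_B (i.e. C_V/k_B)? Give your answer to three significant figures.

Eᵢ/kT = 0, 0.96859, 2.1728, 2.9110, 4.6387.
Z = Σ gᵢe^(−Eᵢ/kT) = 6·e^(−0) + 5·e^(−0.96859) + 5·e^(−2.1728) + 3·e^(−2.9110) + 5·e^(−4.6387) = 6.0000 + 1.8981 + 0.56929 + 0.16326 + 0.048351 = 8.6790.
⟨E⟩ = 0.083076 eV, ⟨E²⟩ = 0.028970 eV².
C_V/k_B = (⟨E²⟩ − ⟨E⟩²)/(kT)² = (0.028970 − 0.0069016)/0.036481 = 0.605.

0.605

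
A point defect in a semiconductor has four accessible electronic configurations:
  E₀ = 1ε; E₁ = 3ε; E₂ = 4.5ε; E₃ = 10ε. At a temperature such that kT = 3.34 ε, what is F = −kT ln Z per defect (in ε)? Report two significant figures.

-1.3 ε

Eᵢ/kT = 0.2994, 0.8982, 1.347, 2.994.
Z = Σ e^(−Eᵢ/kT) = e^(−0.2994) + e^(−0.8982) + e^(−1.347) + e^(−2.994) = 0.7413 + 0.4073 + 0.2600 + 0.05009 = 1.459.
F = −kT ln Z = −3.34 × ln(1.459) = −3.34 × 0.3778 = -1.3 ε.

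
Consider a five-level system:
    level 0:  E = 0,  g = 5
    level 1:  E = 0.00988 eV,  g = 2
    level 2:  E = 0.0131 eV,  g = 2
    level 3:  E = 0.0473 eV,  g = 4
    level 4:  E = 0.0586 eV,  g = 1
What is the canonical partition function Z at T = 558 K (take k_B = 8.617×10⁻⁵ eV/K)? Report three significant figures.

Z = 9.94

k_BT = 8.617×10⁻⁵ × 558 K = 0.048083 eV.
Eᵢ/kT = 0, 0.20548, 0.27245, 0.98372, 1.2187.
Z = Σ gᵢe^(−Eᵢ/kT) = 5·e^(−0) + 2·e^(−0.20548) + 2·e^(−0.27245) + 4·e^(−0.98372) + 1·e^(−1.2187) = 5.0000 + 1.6285 + 1.5230 + 1.4957 + 0.29561 = 9.9428.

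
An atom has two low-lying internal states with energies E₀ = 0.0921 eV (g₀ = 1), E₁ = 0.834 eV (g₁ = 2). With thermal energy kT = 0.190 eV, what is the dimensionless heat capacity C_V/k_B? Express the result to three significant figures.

Eᵢ/kT = 0.48474, 4.3895.
Z = Σ gᵢe^(−Eᵢ/kT) = 1·e^(−0.48474) + 2·e^(−4.3895) = 0.61586 + 0.024814 = 0.64067.
⟨E⟩ = 0.12084 eV, ⟨E²⟩ = 0.035094 eV².
C_V/k_B = (⟨E²⟩ − ⟨E⟩²)/(kT)² = (0.035094 − 0.014602)/0.036100 = 0.568.

0.568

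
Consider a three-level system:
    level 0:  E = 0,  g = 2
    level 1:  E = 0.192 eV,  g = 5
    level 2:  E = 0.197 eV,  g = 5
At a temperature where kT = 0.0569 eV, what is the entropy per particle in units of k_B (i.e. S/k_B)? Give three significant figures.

1.33

Eᵢ/kT = 0, 3.3743, 3.4622.
Z = Σ gᵢe^(−Eᵢ/kT) = 2·e^(−0) + 5·e^(−3.3743) + 5·e^(−3.4622) = 2.0000 + 0.17121 + 0.15680 = 2.3280.
⟨E⟩ = Σ EᵢPᵢ = 0.027389 eV.
S/k_B = ln Z + ⟨E⟩/kT = ln(2.3280) + 0.027389/0.0569 = 0.84501 + 0.48135 = 1.33.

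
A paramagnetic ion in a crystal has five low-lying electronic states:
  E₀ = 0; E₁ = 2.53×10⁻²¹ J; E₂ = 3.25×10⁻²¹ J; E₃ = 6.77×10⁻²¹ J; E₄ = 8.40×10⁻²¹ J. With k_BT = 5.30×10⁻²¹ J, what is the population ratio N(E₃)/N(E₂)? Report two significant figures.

n₃/n₂ = exp[−(E₃−E₂)/kT] = exp(−(3.52 ×10⁻²¹ J)/(5.30 ×10⁻²¹ J)) = exp(-0.6642) = 0.51.

0.51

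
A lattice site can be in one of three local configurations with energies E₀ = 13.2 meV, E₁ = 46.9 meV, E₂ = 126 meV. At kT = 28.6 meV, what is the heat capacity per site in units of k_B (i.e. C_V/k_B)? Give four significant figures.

0.4396

Eᵢ/kT = 0.461538, 1.63986, 4.40559.
Z = Σ e^(−Eᵢ/kT) = e^(−0.461538) + e^(−1.63986) + e^(−4.40559) = 0.630313 + 0.194007 + 0.0122089 = 0.836529.
⟨E⟩ = 22.6620 meV, ⟨E²⟩ = 873.125 meV².
C_V/k_B = (⟨E²⟩ − ⟨E⟩²)/(kT)² = (873.125 − 513.566)/817.960 = 0.4396.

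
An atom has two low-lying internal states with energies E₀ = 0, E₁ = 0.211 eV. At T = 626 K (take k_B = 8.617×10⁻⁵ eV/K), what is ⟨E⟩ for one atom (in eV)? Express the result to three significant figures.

k_BT = 8.617×10⁻⁵ × 626 K = 0.053942 eV.
Eᵢ/kT = 0, 3.9116.
Z = Σ e^(−Eᵢ/kT) = e^(−0) + e^(−3.9116) = 1.0000 + 0.020008 = 1.0200.
⟨E⟩ = Σ Eᵢ e^(−Eᵢ/kT) / Z = (0·1.0000 + 0.211·0.020008) / 1.0200 = 0.00414 eV.

0.00414 eV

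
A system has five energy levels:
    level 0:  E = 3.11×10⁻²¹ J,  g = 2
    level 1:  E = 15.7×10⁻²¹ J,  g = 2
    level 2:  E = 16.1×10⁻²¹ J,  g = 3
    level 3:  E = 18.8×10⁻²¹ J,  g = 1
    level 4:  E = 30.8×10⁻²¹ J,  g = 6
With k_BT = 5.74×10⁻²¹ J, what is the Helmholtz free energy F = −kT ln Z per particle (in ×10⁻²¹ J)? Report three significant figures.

Eᵢ/kT = 0.54181, 2.7352, 2.8049, 3.2753, 5.3659.
Z = Σ gᵢe^(−Eᵢ/kT) = 2·e^(−0.54181) + 2·e^(−2.7352) + 3·e^(−2.8049) + 1·e^(−3.2753) + 6·e^(−5.3659) = 1.1634 + 0.12976 + 0.18154 + 0.037806 + 0.028040 = 1.5405.
F = −kT ln Z = −5.74 × ln(1.5405) = −5.74 × 0.43211 = -2.48 ×10⁻²¹ J.

-2.48 ×10⁻²¹ J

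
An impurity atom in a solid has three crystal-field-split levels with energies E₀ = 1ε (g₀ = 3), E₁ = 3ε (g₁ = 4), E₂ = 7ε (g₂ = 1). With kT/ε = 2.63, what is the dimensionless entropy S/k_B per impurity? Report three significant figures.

Eᵢ/kT = 0.38023, 1.1407, 2.6616.
Z = Σ gᵢe^(−Eᵢ/kT) = 3·e^(−0.38023) + 4·e^(−1.1407) + 1·e^(−2.6616) = 2.0511 + 1.2784 + 0.069836 = 3.3993.
⟨E⟩ = Σ EᵢPᵢ = 1.8754 ε.
S/k_B = ln Z + ⟨E⟩/kT = ln(3.3993) + 1.8754/2.63 = 1.2236 + 0.71308 = 1.94.

1.94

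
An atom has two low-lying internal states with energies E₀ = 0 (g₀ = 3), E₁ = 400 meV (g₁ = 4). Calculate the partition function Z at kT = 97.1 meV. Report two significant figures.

Z = 3.1

Eᵢ/kT = 0, 4.119.
Z = Σ gᵢe^(−Eᵢ/kT) = 3·e^(−0) + 4·e^(−4.119) = 3.000 + 0.06504 = 3.065.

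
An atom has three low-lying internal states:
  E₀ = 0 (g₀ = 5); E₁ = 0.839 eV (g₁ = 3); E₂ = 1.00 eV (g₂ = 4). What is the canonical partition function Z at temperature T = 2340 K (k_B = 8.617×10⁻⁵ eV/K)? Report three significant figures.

k_BT = 8.617×10⁻⁵ × 2340 K = 0.20164 eV.
Eᵢ/kT = 0, 4.1609, 4.9593.
Z = Σ gᵢe^(−Eᵢ/kT) = 5·e^(−0) + 3·e^(−4.1609) + 4·e^(−4.9593) = 5.0000 + 0.046781 + 0.028071 = 5.0749.

Z = 5.07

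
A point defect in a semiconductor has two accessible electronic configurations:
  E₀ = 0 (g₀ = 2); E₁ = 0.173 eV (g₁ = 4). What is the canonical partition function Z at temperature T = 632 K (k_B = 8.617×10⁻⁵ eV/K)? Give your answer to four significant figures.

k_BT = 8.617×10⁻⁵ × 632 K = 0.0544594 eV.
Eᵢ/kT = 0, 3.17668.
Z = Σ gᵢe^(−Eᵢ/kT) = 2·e^(−0) + 4·e^(−3.17668) = 2.00000 + 0.166896 = 2.16690.

Z = 2.167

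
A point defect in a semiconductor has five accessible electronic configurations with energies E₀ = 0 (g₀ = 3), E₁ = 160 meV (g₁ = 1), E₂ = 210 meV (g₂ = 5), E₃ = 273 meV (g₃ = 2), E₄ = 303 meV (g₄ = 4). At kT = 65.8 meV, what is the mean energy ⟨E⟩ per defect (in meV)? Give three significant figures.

23.2 meV

Eᵢ/kT = 0, 2.4316, 3.1915, 4.1489, 4.6049.
Z = Σ gᵢe^(−Eᵢ/kT) = 3·e^(−0) + 1·e^(−2.4316) + 5·e^(−3.1915) + 2·e^(−4.1489) + 4·e^(−4.6049) = 3.0000 + 0.087896 + 0.20555 + 0.031564 + 0.040011 = 3.3650.
⟨E⟩ = Σ Eᵢ gᵢe^(−Eᵢ/kT) / Z = (0·3.0000 + 160·0.087896 + 210·0.20555 + 273·0.031564 + 303·0.040011) / 3.3650 = 23.2 meV.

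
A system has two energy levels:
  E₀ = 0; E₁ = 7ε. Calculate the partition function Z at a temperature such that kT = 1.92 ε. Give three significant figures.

Z = 1.03

Eᵢ/kT = 0, 3.6458.
Z = Σ e^(−Eᵢ/kT) = e^(−0) + e^(−3.6458) = 1.0000 + 0.026101 = 1.0261.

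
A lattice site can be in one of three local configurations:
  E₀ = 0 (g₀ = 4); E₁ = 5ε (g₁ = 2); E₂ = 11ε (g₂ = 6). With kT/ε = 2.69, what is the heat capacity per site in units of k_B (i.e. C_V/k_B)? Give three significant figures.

Eᵢ/kT = 0, 1.8587, 4.0892.
Z = Σ gᵢe^(−Eᵢ/kT) = 4·e^(−0) + 2·e^(−1.8587) + 6·e^(−4.0892) = 4.0000 + 0.31175 + 0.10052 = 4.4123.
⟨E⟩ = 0.60387 ε, ⟨E²⟩ = 4.5230 ε².
C_V/k_B = (⟨E²⟩ − ⟨E⟩²)/(kT)² = (4.5230 − 0.36466)/7.2361 = 0.575.

0.575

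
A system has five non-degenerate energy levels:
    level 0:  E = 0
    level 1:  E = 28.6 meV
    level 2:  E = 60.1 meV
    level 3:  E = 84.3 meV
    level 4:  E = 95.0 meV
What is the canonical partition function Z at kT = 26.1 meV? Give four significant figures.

Z = 1.500

Eᵢ/kT = 0, 1.09579, 2.30268, 3.22989, 3.63985.
Z = Σ e^(−Eᵢ/kT) = e^(−0) + e^(−1.09579) + e^(−2.30268) + e^(−3.22989) + e^(−3.63985) = 1.00000 + 0.334275 + 0.0999905 + 0.0395619 + 0.0262563 = 1.50008.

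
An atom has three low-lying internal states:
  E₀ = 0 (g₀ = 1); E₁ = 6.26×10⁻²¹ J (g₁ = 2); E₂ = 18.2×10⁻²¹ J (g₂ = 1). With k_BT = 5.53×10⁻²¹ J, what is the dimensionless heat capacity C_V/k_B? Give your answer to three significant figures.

0.474

Eᵢ/kT = 0, 1.1320, 3.2911.
Z = Σ gᵢe^(−Eᵢ/kT) = 1·e^(−0) + 2·e^(−1.1320) + 1·e^(−3.2911) = 1.0000 + 0.64478 + 0.037213 = 1.6820.
⟨E⟩ = 2.8024, ⟨E²⟩ = 22.351.
C_V/k_B = (⟨E²⟩ − ⟨E⟩²)/(kT)² = (22.351 − 7.8534)/30.581 = 0.474.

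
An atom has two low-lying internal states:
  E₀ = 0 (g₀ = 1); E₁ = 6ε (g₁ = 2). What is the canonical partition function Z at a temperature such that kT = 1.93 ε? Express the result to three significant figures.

Z = 1.09

Eᵢ/kT = 0, 3.1088.
Z = Σ gᵢe^(−Eᵢ/kT) = 1·e^(−0) + 2·e^(−3.1088) = 1.0000 + 0.089309 = 1.0893.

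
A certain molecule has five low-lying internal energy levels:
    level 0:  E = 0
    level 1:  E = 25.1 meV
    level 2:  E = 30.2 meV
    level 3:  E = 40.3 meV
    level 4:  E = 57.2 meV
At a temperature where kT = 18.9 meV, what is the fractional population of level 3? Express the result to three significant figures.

Eᵢ/kT = 0, 1.3280, 1.5979, 2.1323, 3.0265.
Z = Σ e^(−Eᵢ/kT) = e^(−0) + e^(−1.3280) + e^(−1.5979) + e^(−2.1323) + e^(−3.0265) = 1.0000 + 0.26501 + 0.20232 + 0.11856 + 0.048485 = 1.6344.
P₃ = e^(−E₃/kT) / Z = 0.11856/1.6344 = 0.0725.

0.0725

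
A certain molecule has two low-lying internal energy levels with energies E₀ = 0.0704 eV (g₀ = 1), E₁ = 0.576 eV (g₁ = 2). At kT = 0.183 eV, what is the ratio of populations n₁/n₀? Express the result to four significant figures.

n₁/n₀ = (g₁/g₀) exp[−(E₁−E₀)/kT] = (2/1) × exp(−(0.5056 eV)/(0.183 eV)) = (2/1) × exp(-2.76284) = 0.1262.

0.1262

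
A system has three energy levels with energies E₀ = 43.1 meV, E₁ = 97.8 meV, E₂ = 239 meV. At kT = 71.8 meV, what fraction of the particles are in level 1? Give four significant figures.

Eᵢ/kT = 0.600279, 1.36212, 3.32869.
Z = Σ e^(−Eᵢ/kT) = e^(−0.600279) + e^(−1.36212) + e^(−3.32869) = 0.548659 + 0.256117 + 0.0358400 = 0.840616.
P₁ = e^(−E₁/kT) / Z = 0.256117/0.840616 = 0.3047.

0.3047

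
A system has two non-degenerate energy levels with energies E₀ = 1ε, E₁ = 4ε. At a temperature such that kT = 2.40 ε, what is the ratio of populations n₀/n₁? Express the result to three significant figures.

3.49

n₀/n₁ = exp[−(E₀−E₁)/kT] = exp(−(-3ε)/(2.40ε)) = exp(1.2500) = 3.49.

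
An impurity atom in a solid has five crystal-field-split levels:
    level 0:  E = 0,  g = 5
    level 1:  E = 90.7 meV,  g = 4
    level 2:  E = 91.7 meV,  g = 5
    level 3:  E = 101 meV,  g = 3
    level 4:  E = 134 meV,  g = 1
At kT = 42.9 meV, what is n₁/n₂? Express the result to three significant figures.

0.819

n₁/n₂ = (g₁/g₂) exp[−(E₁−E₂)/kT] = (4/5) × exp(−(-1.0 meV)/(42.9 meV)) = (4/5) × exp(0.023310) = 0.819.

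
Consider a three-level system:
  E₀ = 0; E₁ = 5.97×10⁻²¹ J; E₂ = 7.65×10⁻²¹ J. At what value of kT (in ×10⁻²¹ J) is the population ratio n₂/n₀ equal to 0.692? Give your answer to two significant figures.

21 ×10⁻²¹ J

n₂/n₀ = exp[−(E₂−E₀)/kT] = 0.692.
⇒ (E₂−E₀)/kT = ln(1/0.692) = ln(1.445) = 0.3681.
kT = 7.65 ×10⁻²¹ J / 0.3681 = 21 ×10⁻²¹ J.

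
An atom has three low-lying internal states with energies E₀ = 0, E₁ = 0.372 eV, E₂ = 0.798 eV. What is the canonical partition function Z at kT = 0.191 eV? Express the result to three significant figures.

Eᵢ/kT = 0, 1.9476, 4.1780.
Z = Σ e^(−Eᵢ/kT) = e^(−0) + e^(−1.9476) + e^(−4.1780) = 1.0000 + 0.14262 + 0.015329 = 1.1579.

Z = 1.16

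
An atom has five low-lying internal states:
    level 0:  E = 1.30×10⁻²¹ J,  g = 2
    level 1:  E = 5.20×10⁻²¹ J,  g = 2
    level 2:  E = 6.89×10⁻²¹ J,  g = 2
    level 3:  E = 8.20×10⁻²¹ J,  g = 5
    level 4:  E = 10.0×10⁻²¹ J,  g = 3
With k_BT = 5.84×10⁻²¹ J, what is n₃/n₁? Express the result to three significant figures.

n₃/n₁ = (g₃/g₁) exp[−(E₃−E₁)/kT] = (5/2) × exp(−(3.00 ×10⁻²¹ J)/(5.84 ×10⁻²¹ J)) = (5/2) × exp(-0.51370) = 1.50.

1.50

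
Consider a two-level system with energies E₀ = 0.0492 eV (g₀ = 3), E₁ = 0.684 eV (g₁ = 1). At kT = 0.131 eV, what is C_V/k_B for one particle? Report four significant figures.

0.06121

Eᵢ/kT = 0.375573, 5.22137.
Z = Σ gᵢe^(−Eᵢ/kT) = 3·e^(−0.375573) + 1·e^(−5.22137) = 2.06069 + 0.00539993 = 2.06609.
⟨E⟩ = 0.0508591 eV, ⟨E²⟩ = 0.00363710 eV².
C_V/k_B = (⟨E²⟩ − ⟨E⟩²)/(kT)² = (0.00363710 − 0.00258665)/0.0171610 = 0.06121.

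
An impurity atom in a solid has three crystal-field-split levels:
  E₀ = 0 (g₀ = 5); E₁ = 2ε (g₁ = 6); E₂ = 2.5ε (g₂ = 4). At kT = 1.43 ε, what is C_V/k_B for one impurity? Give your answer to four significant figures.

0.4902

Eᵢ/kT = 0, 1.39860, 1.74825.
Z = Σ gᵢe^(−Eᵢ/kT) = 5·e^(−0) + 6·e^(−1.39860) + 4·e^(−1.74825) = 5.00000 + 1.48165 + 0.696313 = 7.17796.
⟨E⟩ = 0.655351 ε, ⟨E²⟩ = 1.43196 ε².
C_V/k_B = (⟨E²⟩ − ⟨E⟩²)/(kT)² = (1.43196 − 0.429485)/2.04490 = 0.4902.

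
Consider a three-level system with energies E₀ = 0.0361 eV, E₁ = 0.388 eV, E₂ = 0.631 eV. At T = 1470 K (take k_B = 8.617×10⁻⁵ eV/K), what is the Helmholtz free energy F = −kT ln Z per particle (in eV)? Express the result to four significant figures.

0.02738 eV

k_BT = 8.617×10⁻⁵ × 1470 K = 0.126670 eV.
Eᵢ/kT = 0.284993, 3.06308, 4.98145.
Z = Σ e^(−Eᵢ/kT) = e^(−0.284993) + e^(−3.06308) + e^(−4.98145) = 0.752020 + 0.0467435 + 0.00686410 = 0.805628.
F = −kT ln Z = −0.126670 × ln(0.805628) = −0.126670 × -0.216133 = 0.02738 eV.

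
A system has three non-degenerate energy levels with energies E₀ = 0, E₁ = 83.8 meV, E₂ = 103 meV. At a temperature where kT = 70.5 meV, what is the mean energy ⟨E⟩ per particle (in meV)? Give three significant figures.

Eᵢ/kT = 0, 1.1887, 1.4610.
Z = Σ e^(−Eᵢ/kT) = e^(−0) + e^(−1.1887) + e^(−1.4610) = 1.0000 + 0.30462 + 0.23200 = 1.5366.
⟨E⟩ = Σ Eᵢ e^(−Eᵢ/kT) / Z = (0·1.0000 + 83.8·0.30462 + 103·0.23200) / 1.5366 = 32.2 meV.

32.2 meV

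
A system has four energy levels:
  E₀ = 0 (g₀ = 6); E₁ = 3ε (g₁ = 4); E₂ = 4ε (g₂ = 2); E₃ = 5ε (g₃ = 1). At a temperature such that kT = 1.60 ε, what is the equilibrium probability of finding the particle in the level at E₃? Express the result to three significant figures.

0.00644

Eᵢ/kT = 0, 1.8750, 2.5000, 3.1250.
Z = Σ gᵢe^(−Eᵢ/kT) = 6·e^(−0) + 4·e^(−1.8750) + 2·e^(−2.5000) + 1·e^(−3.1250) = 6.0000 + 0.61342 + 0.16417 + 0.043937 = 6.8215.
P₃ = g₃ e^(−E₃/kT) / Z = 0.043937/6.8215 = 0.00644.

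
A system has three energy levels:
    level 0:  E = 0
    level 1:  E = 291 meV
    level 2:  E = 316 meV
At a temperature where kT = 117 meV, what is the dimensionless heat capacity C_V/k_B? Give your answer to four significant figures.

Eᵢ/kT = 0, 2.48718, 2.70085.
Z = Σ e^(−Eᵢ/kT) = e^(−0) + e^(−2.48718) + e^(−2.70085) = 1.00000 + 0.0831441 + 0.0671484 = 1.15029.
⟨E⟩ = 39.4803 meV, ⟨E²⟩ = 11949.9 meV².
C_V/k_B = (⟨E²⟩ − ⟨E⟩²)/(kT)² = (11949.9 − 1558.69)/13689.0 = 0.7591.

0.7591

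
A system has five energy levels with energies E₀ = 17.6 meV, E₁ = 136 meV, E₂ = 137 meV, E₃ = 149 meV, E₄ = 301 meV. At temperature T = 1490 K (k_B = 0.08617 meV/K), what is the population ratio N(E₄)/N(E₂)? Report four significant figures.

0.2788

k_BT = 0.08617 × 1490 K = 128.393 meV.
n₄/n₂ = exp[−(E₄−E₂)/kT] = exp(−(164 meV)/(128.393 meV)) = exp(-1.27733) = 0.2788.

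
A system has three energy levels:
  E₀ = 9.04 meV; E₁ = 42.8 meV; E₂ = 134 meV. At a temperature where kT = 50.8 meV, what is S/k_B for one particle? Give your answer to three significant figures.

0.815

Eᵢ/kT = 0.17795, 0.84252, 2.6378.
Z = Σ e^(−Eᵢ/kT) = e^(−0.17795) + e^(−0.84252) + e^(−2.6378) = 0.83698 + 0.43062 + 0.071518 = 1.3391.
⟨E⟩ = Σ EᵢPᵢ = 26.570 meV.
S/k_B = ln Z + ⟨E⟩/kT = ln(1.3391) + 26.570/50.8 = 0.29200 + 0.52303 = 0.815.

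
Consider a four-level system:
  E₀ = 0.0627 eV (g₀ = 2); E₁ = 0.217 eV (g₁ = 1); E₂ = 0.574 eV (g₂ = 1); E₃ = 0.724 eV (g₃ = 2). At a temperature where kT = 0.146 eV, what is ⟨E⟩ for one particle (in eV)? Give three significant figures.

0.0974 eV

Eᵢ/kT = 0.42945, 1.4863, 3.9315, 4.9589.
Z = Σ gᵢe^(−Eᵢ/kT) = 2·e^(−0.42945) + 1·e^(−1.4863) + 1·e^(−3.9315) + 2·e^(−4.9589) = 1.3017 + 0.22621 + 0.019614 + 0.014041 = 1.5616.
⟨E⟩ = Σ Eᵢ gᵢe^(−Eᵢ/kT) / Z = (0.0627·1.3017 + 0.217·0.22621 + 0.574·0.019614 + 0.724·0.014041) / 1.5616 = 0.0974 eV.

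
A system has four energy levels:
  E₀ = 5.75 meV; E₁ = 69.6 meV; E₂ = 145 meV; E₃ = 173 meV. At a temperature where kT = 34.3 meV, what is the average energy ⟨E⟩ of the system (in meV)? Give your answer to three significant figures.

17.3 meV

Eᵢ/kT = 0.16764, 2.0292, 4.2274, 5.0437.
Z = Σ e^(−Eᵢ/kT) = e^(−0.16764) + e^(−2.0292) + e^(−4.2274) + e^(−5.0437) = 0.84566 + 0.13144 + 0.014590 + 0.0064498 = 0.99814.
⟨E⟩ = Σ Eᵢ e^(−Eᵢ/kT) / Z = (5.75·0.84566 + 69.6·0.13144 + 145·0.014590 + 173·0.0064498) / 0.99814 = 17.3 meV.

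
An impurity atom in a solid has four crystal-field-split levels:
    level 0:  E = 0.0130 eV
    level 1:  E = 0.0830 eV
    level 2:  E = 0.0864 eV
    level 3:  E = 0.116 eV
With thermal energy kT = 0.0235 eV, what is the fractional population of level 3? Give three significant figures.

0.0113

Eᵢ/kT = 0.55319, 3.5319, 3.6766, 4.9362.
Z = Σ e^(−Eᵢ/kT) = e^(−0.55319) + e^(−3.5319) + e^(−3.6766) + e^(−4.9362) = 0.57511 + 0.029249 + 0.025309 + 0.0071818 = 0.63685.
P₃ = e^(−E₃/kT) / Z = 0.0071818/0.63685 = 0.0113.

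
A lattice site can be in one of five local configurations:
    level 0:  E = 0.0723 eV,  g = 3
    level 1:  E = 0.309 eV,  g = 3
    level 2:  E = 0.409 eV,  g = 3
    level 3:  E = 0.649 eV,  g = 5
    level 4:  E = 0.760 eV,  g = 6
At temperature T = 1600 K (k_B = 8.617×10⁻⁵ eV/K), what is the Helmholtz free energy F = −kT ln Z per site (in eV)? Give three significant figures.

k_BT = 8.617×10⁻⁵ × 1600 K = 0.13787 eV.
Eᵢ/kT = 0.52441, 2.2412, 2.9666, 4.7073, 5.5124.
Z = Σ gᵢe^(−Eᵢ/kT) = 3·e^(−0.52441) + 3·e^(−2.2412) + 3·e^(−2.9666) + 5·e^(−4.7073) + 6·e^(−5.5124) = 1.7757 + 0.31899 + 0.15443 + 0.045146 + 0.024218 = 2.3185.
F = −kT ln Z = −0.13787 × ln(2.3185) = −0.13787 × 0.84092 = -0.116 eV.

-0.116 eV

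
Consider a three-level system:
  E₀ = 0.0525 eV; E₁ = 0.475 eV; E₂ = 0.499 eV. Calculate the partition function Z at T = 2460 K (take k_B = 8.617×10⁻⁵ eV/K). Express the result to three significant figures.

k_BT = 8.617×10⁻⁵ × 2460 K = 0.21198 eV.
Eᵢ/kT = 0.24766, 2.2408, 2.3540.
Z = Σ e^(−Eᵢ/kT) = e^(−0.24766) + e^(−2.2408) + e^(−2.3540) = 0.78063 + 0.10637 + 0.094988 = 0.98199.

Z = 0.982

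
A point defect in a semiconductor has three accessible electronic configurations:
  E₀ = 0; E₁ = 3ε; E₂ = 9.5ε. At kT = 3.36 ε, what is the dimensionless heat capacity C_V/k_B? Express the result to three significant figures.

Eᵢ/kT = 0, 0.89286, 2.8274.
Z = Σ e^(−Eᵢ/kT) = e^(−0) + e^(−0.89286) + e^(−2.8274) = 1.0000 + 0.40948 + 0.059166 = 1.4686.
⟨E⟩ = 1.2192 ε, ⟨E²⟩ = 6.1453 ε².
C_V/k_B = (⟨E²⟩ − ⟨E⟩²)/(kT)² = (6.1453 − 1.4864)/11.290 = 0.413.

0.413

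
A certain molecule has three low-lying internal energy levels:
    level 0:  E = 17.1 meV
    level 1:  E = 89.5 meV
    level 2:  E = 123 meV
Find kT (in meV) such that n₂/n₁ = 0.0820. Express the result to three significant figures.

13.4 meV

n₂/n₁ = exp[−(E₂−E₁)/kT] = 0.0820.
⇒ (E₂−E₁)/kT = ln(1/0.0820) = ln(12.195) = 2.5010.
kT = 33.5 meV / 2.5010 = 13.4 meV.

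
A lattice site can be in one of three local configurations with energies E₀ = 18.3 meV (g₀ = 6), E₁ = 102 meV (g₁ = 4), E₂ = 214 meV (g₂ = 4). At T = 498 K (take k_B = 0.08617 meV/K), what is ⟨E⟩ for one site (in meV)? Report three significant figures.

26.7 meV

k_BT = 0.08617 × 498 K = 42.913 meV.
Eᵢ/kT = 0.42644, 2.3769, 4.9868.
Z = Σ gᵢe^(−Eᵢ/kT) = 6·e^(−0.42644) + 4·e^(−2.3769) + 4·e^(−4.9868) = 3.9170 + 0.37135 + 0.027310 = 4.3157.
⟨E⟩ = Σ Eᵢ gᵢe^(−Eᵢ/kT) / Z = (18.3·3.9170 + 102·0.37135 + 214·0.027310) / 4.3157 = 26.7 meV.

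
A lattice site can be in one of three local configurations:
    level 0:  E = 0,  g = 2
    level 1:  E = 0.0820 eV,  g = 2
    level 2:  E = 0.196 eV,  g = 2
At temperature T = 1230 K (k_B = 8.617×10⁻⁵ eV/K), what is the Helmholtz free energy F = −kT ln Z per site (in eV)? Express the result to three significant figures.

k_BT = 8.617×10⁻⁵ × 1230 K = 0.10599 eV.
Eᵢ/kT = 0, 0.77366, 1.8492.
Z = Σ gᵢe^(−Eᵢ/kT) = 2·e^(−0) + 2·e^(−0.77366) + 2·e^(−1.8492) = 2.0000 + 0.92264 + 0.31473 = 3.2374.
F = −kT ln Z = −0.10599 × ln(3.2374) = −0.10599 × 1.1748 = -0.125 eV.

-0.125 eV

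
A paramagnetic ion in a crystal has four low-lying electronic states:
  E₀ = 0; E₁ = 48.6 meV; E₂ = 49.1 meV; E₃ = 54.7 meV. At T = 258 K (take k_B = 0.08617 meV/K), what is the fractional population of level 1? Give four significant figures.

0.08593

k_BT = 0.08617 × 258 K = 22.2319 meV.
Eᵢ/kT = 0, 2.18605, 2.20854, 2.46043.
Z = Σ e^(−Eᵢ/kT) = e^(−0) + e^(−2.18605) + e^(−2.20854) + e^(−2.46043) = 1.00000 + 0.112360 + 0.109861 + 0.0853982 = 1.30762.
P₁ = e^(−E₁/kT) / Z = 0.112360/1.30762 = 0.08593.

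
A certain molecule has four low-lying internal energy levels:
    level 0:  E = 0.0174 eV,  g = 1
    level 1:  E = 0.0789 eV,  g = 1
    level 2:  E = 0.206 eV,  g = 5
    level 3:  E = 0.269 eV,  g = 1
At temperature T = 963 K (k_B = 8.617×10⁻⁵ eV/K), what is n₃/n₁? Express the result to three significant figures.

k_BT = 8.617×10⁻⁵ × 963 K = 0.082982 eV.
n₃/n₁ = (g₃/g₁) exp[−(E₃−E₁)/kT] = (1/1) × exp(−(0.1901 eV)/(0.082982 eV)) = (1/1) × exp(-2.2909) = 0.101.

0.101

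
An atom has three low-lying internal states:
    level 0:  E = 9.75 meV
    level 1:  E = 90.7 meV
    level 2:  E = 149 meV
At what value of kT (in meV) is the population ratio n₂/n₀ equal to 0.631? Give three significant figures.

n₂/n₀ = exp[−(E₂−E₀)/kT] = 0.631.
⇒ (E₂−E₀)/kT = ln(1/0.631) = ln(1.5848) = 0.46046.
kT = 139.25 meV / 0.46046 = 302 meV.

302 meV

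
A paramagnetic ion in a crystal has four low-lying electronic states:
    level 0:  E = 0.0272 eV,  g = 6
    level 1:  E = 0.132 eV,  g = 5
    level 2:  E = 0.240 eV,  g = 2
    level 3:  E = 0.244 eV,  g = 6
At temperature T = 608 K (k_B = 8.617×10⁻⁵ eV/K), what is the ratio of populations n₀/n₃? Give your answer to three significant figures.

62.7

k_BT = 8.617×10⁻⁵ × 608 K = 0.052391 eV.
n₀/n₃ = (g₀/g₃) exp[−(E₀−E₃)/kT] = (6/6) × exp(−(-0.2168 eV)/(0.052391 eV)) = (6/6) × exp(4.1381) = 62.7.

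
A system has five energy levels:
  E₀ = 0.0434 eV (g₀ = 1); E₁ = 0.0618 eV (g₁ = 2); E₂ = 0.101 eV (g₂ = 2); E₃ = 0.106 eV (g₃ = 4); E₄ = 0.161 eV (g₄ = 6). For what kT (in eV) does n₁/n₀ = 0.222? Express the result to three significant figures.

0.00837 eV

n₁/n₀ = (g₁/g₀) exp[−(E₁−E₀)/kT] = 0.222.
⇒ (E₁−E₀)/kT = ln((2/1)/0.222) = ln(9.0090) = 2.1982.
kT = 0.0184 eV / 2.1982 = 0.00837 eV.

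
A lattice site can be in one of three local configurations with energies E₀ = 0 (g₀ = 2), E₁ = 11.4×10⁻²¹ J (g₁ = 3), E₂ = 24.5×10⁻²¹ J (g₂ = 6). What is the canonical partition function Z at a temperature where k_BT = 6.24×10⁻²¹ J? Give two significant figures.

Z = 2.6

Eᵢ/kT = 0, 1.827, 3.926.
Z = Σ gᵢe^(−Eᵢ/kT) = 2·e^(−0) + 3·e^(−1.827) + 6·e^(−3.926) = 2.000 + 0.4827 + 0.1183 = 2.601.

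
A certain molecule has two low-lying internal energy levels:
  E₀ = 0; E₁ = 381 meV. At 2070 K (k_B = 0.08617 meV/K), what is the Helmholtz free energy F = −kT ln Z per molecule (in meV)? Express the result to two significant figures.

k_BT = 0.08617 × 2070 K = 178.4 meV.
Eᵢ/kT = 0, 2.136.
Z = Σ e^(−Eᵢ/kT) = e^(−0) + e^(−2.136) = 1.000 + 0.1181 = 1.118.
F = −kT ln Z = −178.4 × ln(1.118) = −178.4 × 0.1115 = -20 meV.

-20 meV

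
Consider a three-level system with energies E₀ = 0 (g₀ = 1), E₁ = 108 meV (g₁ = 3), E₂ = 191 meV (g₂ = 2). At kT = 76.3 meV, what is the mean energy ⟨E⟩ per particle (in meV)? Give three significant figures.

Eᵢ/kT = 0, 1.4155, 2.5033.
Z = Σ gᵢe^(−Eᵢ/kT) = 1·e^(−0) + 3·e^(−1.4155) + 2·e^(−2.5033) = 1.0000 + 0.72841 + 0.16363 = 1.8920.
⟨E⟩ = Σ Eᵢ gᵢe^(−Eᵢ/kT) / Z = (0·1.0000 + 108·0.72841 + 191·0.16363) / 1.8920 = 58.1 meV.

58.1 meV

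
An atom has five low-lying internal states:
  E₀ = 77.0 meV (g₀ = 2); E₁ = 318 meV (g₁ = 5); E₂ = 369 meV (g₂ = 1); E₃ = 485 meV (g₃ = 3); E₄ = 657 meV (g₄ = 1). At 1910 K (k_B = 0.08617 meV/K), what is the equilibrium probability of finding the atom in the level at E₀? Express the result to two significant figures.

k_BT = 0.08617 × 1910 K = 164.6 meV.
Eᵢ/kT = 0.4678, 1.932, 2.242, 2.947, 3.991.
Z = Σ gᵢe^(−Eᵢ/kT) = 2·e^(−0.4678) + 5·e^(−1.932) + 1·e^(−2.242) + 3·e^(−2.947) + 1·e^(−3.991) = 1.253 + 0.7243 + 0.1062 + 0.1575 + 0.01848 = 2.259.
P₀ = g₀ e^(−E₀/kT) / Z = 1.253/2.259 = 0.55.

0.55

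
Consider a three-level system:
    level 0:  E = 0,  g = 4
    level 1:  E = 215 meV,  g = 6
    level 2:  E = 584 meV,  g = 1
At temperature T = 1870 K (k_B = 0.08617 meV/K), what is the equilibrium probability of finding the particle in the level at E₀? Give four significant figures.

k_BT = 0.08617 × 1870 K = 161.138 meV.
Eᵢ/kT = 0, 1.33426, 3.62422.
Z = Σ gᵢe^(−Eᵢ/kT) = 4·e^(−0) + 6·e^(−1.33426) + 1·e^(−3.62422) = 4.00000 + 1.58012 + 0.0266699 = 5.60679.
P₀ = g₀ e^(−E₀/kT) / Z = 4.00000/5.60679 = 0.7134.

0.7134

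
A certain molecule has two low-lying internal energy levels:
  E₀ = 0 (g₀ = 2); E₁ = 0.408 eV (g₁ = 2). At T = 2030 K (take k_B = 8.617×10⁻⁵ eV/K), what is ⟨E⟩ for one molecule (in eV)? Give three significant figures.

0.0361 eV

k_BT = 8.617×10⁻⁵ × 2030 K = 0.17493 eV.
Eᵢ/kT = 0, 2.3324.
Z = Σ gᵢe^(−Eᵢ/kT) = 2·e^(−0) + 2·e^(−2.3324) = 2.0000 + 0.19413 = 2.1941.
⟨E⟩ = Σ Eᵢ gᵢe^(−Eᵢ/kT) / Z = (0·2.0000 + 0.408·0.19413) / 2.1941 = 0.0361 eV.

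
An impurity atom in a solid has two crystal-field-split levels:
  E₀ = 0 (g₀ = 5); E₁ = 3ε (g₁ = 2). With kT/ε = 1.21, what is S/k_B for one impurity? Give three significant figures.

Eᵢ/kT = 0, 2.4793.
Z = Σ gᵢe^(−Eᵢ/kT) = 5·e^(−0) + 2·e^(−2.4793) = 5.0000 + 0.16760 = 5.1676.
⟨E⟩ = Σ EᵢPᵢ = 0.097299 ε.
S/k_B = ln Z + ⟨E⟩/kT = ln(5.1676) + 0.097299/1.21 = 1.6424 + 0.080412 = 1.72.

1.72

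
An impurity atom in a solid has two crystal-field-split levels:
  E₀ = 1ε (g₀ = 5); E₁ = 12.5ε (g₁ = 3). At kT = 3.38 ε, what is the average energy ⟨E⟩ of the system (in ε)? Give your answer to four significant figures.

Eᵢ/kT = 0.295858, 3.69822.
Z = Σ gᵢe^(−Eᵢ/kT) = 5·e^(−0.295858) + 3·e^(−3.69822) = 3.71947 + 0.0743027 = 3.79377.
⟨E⟩ = Σ Eᵢ gᵢe^(−Eᵢ/kT) / Z = (1·3.71947 + 12.5·0.0743027) / 3.79377 = 1.225 ε.

1.225 ε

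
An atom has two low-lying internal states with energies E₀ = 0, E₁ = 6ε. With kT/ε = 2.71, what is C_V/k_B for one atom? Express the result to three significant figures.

Eᵢ/kT = 0, 2.2140.
Z = Σ e^(−Eᵢ/kT) = e^(−0) + e^(−2.2140) = 1.0000 + 0.10926 = 1.1093.
⟨E⟩ = 0.59097 ε, ⟨E²⟩ = 3.5458 ε².
C_V/k_B = (⟨E²⟩ − ⟨E⟩²)/(kT)² = (3.5458 − 0.34925)/7.3441 = 0.435.

0.435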